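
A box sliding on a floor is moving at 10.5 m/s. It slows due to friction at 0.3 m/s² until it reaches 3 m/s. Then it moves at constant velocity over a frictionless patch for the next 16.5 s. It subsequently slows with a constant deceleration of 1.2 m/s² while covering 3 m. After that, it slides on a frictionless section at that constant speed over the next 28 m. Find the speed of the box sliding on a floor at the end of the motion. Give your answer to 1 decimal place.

Phase 1 (decelerating): v₀ = 10.5 m/s, a = -0.3 m/s².
v = v₀ + at → t = (3 − 10.5) / -0.3 = 25.0 s
v² = v₀² + 2aΔx → Δx = (3² − 10.5²)/(2·-0.3) = 169 m

Phase 2 (constant speed): v₀ = 3.00 m/s, a = 0 m/s².
v = v₀ + at = 3.00 + (0)(16.5) = 3.00 m/s
Δx = v₀t + ½at² = 3.00·16.5 + 0.5·0·16.5² = 49.5 m

Phase 3 (decelerating): v₀ = 3.00 m/s, a = -1.2 m/s².
v² = v₀² + 2aΔx = 3.00² + 2·-1.2·3 = 1.80 → v = 1.34 m/s
t = (v − v₀)/a = (1.34 − 3.00)/-1.2 = 1.38 s

Phase 4 (constant speed): v₀ = 1.34 m/s, a = 0 m/s².
Constant speed: t = d/v = 28/1.34 = 20.9 s
Final speed = 1.34 m/s

1.3 m/s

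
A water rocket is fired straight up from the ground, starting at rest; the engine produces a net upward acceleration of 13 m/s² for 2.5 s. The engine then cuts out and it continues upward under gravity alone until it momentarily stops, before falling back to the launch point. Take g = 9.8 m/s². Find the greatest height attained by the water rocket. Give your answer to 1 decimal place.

94.5 m

Phase 1 (powered ascent): v₀ = 0 m/s, a = 13 m/s².
v = v₀ + at = 0 + (13)(2.5) = 32.5 m/s
Δx = v₀t + ½at² = 0·2.5 + 0.5·13·2.5² = 40.6 m

Phase 2 (coasting upward): v₀ = 32.5 m/s, a = -9.8 m/s².
v = v₀ + at → t = (0 − 32.5) / -9.8 = 3.32 s
v² = v₀² + 2aΔx → Δx = (0² − 32.5²)/(2·-9.8) = 53.9 m
Maximum height = 40.6 + 53.9 = 94.5 m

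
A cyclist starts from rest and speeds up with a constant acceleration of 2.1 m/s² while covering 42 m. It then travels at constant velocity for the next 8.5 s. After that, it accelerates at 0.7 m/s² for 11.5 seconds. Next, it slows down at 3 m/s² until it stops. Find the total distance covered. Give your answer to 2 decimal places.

Phase 1 (accelerating): v₀ = 0 m/s, a = 2.1 m/s².
v² = v₀² + 2aΔx = 0² + 2·2.1·42 = 176 → v = 13.3 m/s
t = (v − v₀)/a = (13.3 − 0)/2.1 = 6.32 s

Phase 2 (constant speed): v₀ = 13.3 m/s, a = 0 m/s².
v = v₀ + at = 13.3 + (0)(8.5) = 13.3 m/s
Δx = v₀t + ½at² = 13.3·8.5 + 0.5·0·8.5² = 113 m

Phase 3 (accelerating): v₀ = 13.3 m/s, a = 0.7 m/s².
v = v₀ + at = 13.3 + (0.7)(11.5) = 21.3 m/s
Δx = v₀t + ½at² = 13.3·11.5 + 0.5·0.7·11.5² = 199 m

Phase 4 (decelerating): v₀ = 21.3 m/s, a = -3 m/s².
v = v₀ + at → t = (0 − 21.3) / -3 = 7.11 s
v² = v₀² + 2aΔx → Δx = (0² − 21.3²)/(2·-3) = 75.8 m
Total distance = 42.0 + 113 + 199 + 75.8 = 430 m

429.76 m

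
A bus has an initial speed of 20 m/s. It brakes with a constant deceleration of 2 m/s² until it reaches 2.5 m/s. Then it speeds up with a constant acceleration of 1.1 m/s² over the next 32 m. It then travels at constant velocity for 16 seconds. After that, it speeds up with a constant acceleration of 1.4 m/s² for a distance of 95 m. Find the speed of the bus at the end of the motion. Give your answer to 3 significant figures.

18.5 m/s

Phase 1 (decelerating): v₀ = 20.0 m/s, a = -2 m/s².
v = v₀ + at → t = (2.5 − 20.0) / -2 = 8.75 s
v² = v₀² + 2aΔx → Δx = (2.5² − 20.0²)/(2·-2) = 98.4 m

Phase 2 (accelerating): v₀ = 2.50 m/s, a = 1.1 m/s².
v² = v₀² + 2aΔx = 2.50² + 2·1.1·32 = 76.7 → v = 8.75 m/s
t = (v − v₀)/a = (8.75 − 2.50)/1.1 = 5.69 s

Phase 3 (constant speed): v₀ = 8.75 m/s, a = 0 m/s².
v = v₀ + at = 8.75 + (0)(16) = 8.75 m/s
Δx = v₀t + ½at² = 8.75·16 + 0.5·0·16² = 140 m

Phase 4 (accelerating): v₀ = 8.75 m/s, a = 1.4 m/s².
v² = v₀² + 2aΔx = 8.75² + 2·1.4·95 = 343 → v = 18.5 m/s
t = (v − v₀)/a = (18.5 − 8.75)/1.4 = 6.97 s
Final speed = 18.5 m/s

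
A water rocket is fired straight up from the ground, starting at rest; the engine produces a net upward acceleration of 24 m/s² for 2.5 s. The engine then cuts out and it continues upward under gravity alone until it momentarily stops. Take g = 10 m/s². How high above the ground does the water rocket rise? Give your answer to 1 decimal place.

255.0 m

Phase 1 (powered ascent): v₀ = 0 m/s, a = 24 m/s².
v = v₀ + at = 0 + (24)(2.5) = 60.0 m/s
Δx = v₀t + ½at² = 0·2.5 + 0.5·24·2.5² = 75.0 m

Phase 2 (coasting upward): v₀ = 60.0 m/s, a = -10 m/s².
v = v₀ + at → t = (0 − 60.0) / -10 = 6.00 s
v² = v₀² + 2aΔx → Δx = (0² − 60.0²)/(2·-10) = 180 m
Maximum height = 75.0 + 180 = 255 m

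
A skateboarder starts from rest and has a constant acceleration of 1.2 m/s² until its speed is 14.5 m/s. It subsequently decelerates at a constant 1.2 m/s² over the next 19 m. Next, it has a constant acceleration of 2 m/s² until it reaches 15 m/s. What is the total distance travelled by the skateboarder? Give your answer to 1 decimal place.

121.7 m

Phase 1 (accelerating): v₀ = 0 m/s, a = 1.2 m/s².
v = v₀ + at → t = (14.5 − 0) / 1.2 = 12.1 s
v² = v₀² + 2aΔx → Δx = (14.5² − 0²)/(2·1.2) = 87.6 m

Phase 2 (decelerating): v₀ = 14.5 m/s, a = -1.2 m/s².
v² = v₀² + 2aΔx = 14.5² + 2·-1.2·19 = 165 → v = 12.8 m/s
t = (v − v₀)/a = (12.8 − 14.5)/-1.2 = 1.39 s

Phase 3 (accelerating): v₀ = 12.8 m/s, a = 2 m/s².
v = v₀ + at → t = (15 − 12.8) / 2 = 1.08 s
v² = v₀² + 2aΔx → Δx = (15² − 12.8²)/(2·2) = 15.1 m
Total distance = 87.6 + 19.0 + 15.1 = 122 m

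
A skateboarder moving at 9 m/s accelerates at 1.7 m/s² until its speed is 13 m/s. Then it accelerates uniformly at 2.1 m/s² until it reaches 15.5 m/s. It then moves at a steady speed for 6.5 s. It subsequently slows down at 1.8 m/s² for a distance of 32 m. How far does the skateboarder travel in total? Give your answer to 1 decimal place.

175.6 m

Phase 1 (accelerating): v₀ = 9.00 m/s, a = 1.7 m/s².
v = v₀ + at → t = (13 − 9.00) / 1.7 = 2.35 s
v² = v₀² + 2aΔx → Δx = (13² − 9.00²)/(2·1.7) = 25.9 m

Phase 2 (accelerating): v₀ = 13.0 m/s, a = 2.1 m/s².
v = v₀ + at → t = (15.5 − 13.0) / 2.1 = 1.19 s
v² = v₀² + 2aΔx → Δx = (15.5² − 13.0²)/(2·2.1) = 17.0 m

Phase 3 (constant speed): v₀ = 15.5 m/s, a = 0 m/s².
v = v₀ + at = 15.5 + (0)(6.5) = 15.5 m/s
Δx = v₀t + ½at² = 15.5·6.5 + 0.5·0·6.5² = 101 m

Phase 4 (decelerating): v₀ = 15.5 m/s, a = -1.8 m/s².
v² = v₀² + 2aΔx = 15.5² + 2·-1.8·32 = 125 → v = 11.2 m/s
t = (v − v₀)/a = (11.2 − 15.5)/-1.8 = 2.40 s
Total distance = 25.9 + 17.0 + 101 + 32.0 = 176 m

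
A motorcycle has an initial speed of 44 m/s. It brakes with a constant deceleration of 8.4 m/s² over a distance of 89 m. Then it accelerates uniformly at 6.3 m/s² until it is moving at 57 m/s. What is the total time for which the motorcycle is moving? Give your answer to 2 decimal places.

Phase 1 (decelerating): v₀ = 44.0 m/s, a = -8.4 m/s².
v² = v₀² + 2aΔx = 44.0² + 2·-8.4·89 = 441 → v = 21.0 m/s
t = (v − v₀)/a = (21.0 − 44.0)/-8.4 = 2.74 s

Phase 2 (accelerating): v₀ = 21.0 m/s, a = 6.3 m/s².
v = v₀ + at → t = (57 − 21.0) / 6.3 = 5.72 s
v² = v₀² + 2aΔx → Δx = (57² − 21.0²)/(2·6.3) = 223 m
Total time = 2.74 + 5.72 = 8.45 s

8.45 s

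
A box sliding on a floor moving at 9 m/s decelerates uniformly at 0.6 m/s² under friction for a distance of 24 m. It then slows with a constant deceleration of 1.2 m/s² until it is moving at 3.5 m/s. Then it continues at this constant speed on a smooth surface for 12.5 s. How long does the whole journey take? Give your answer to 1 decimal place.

Phase 1 (decelerating): v₀ = 9.00 m/s, a = -0.6 m/s².
v² = v₀² + 2aΔx = 9.00² + 2·-0.6·24 = 52.2 → v = 7.22 m/s
t = (v − v₀)/a = (7.22 − 9.00)/-0.6 = 2.96 s

Phase 2 (decelerating): v₀ = 7.22 m/s, a = -1.2 m/s².
v = v₀ + at → t = (3.5 − 7.22) / -1.2 = 3.10 s
v² = v₀² + 2aΔx → Δx = (3.5² − 7.22²)/(2·-1.2) = 16.6 m

Phase 3 (constant speed): v₀ = 3.50 m/s, a = 0 m/s².
v = v₀ + at = 3.50 + (0)(12.5) = 3.50 m/s
Δx = v₀t + ½at² = 3.50·12.5 + 0.5·0·12.5² = 43.8 m
Total time = 2.96 + 3.10 + 12.5 = 18.6 s

18.6 s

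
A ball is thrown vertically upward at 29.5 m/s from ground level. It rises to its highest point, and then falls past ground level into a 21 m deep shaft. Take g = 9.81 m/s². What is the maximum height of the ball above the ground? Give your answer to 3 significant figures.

44.4 m

Phase 1 (rising): v₀ = 29.5 m/s, a = -9.81 m/s².
v = v₀ + at → t = (0 − 29.5) / -9.81 = 3.01 s
v² = v₀² + 2aΔx → Δx = (0² − 29.5²)/(2·-9.81) = 44.4 m
Maximum height = 44.4 m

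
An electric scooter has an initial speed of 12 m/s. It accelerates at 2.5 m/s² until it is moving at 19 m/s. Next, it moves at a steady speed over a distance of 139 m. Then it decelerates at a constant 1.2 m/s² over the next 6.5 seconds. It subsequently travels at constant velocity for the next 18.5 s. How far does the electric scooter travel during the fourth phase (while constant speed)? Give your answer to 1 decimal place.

Phase 1 (accelerating): v₀ = 12.0 m/s, a = 2.5 m/s².
v = v₀ + at → t = (19 − 12.0) / 2.5 = 2.80 s
v² = v₀² + 2aΔx → Δx = (19² − 12.0²)/(2·2.5) = 43.4 m

Phase 2 (constant speed): v₀ = 19.0 m/s, a = 0 m/s².
Constant speed: t = d/v = 139/19.0 = 7.32 s

Phase 3 (decelerating): v₀ = 19.0 m/s, a = -1.2 m/s².
v = v₀ + at = 19.0 + (-1.2)(6.5) = 11.2 m/s
Δx = v₀t + ½at² = 19.0·6.5 + 0.5·-1.2·6.5² = 98.2 m

Phase 4 (constant speed): v₀ = 11.2 m/s, a = 0 m/s².
v = v₀ + at = 11.2 + (0)(18.5) = 11.2 m/s
Δx = v₀t + ½at² = 11.2·18.5 + 0.5·0·18.5² = 207 m
Distance in phase 4 = 207 m

207.2 m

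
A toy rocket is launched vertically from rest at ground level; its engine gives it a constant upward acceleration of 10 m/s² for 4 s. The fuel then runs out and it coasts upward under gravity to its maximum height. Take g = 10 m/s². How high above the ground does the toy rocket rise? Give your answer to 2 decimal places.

Phase 1 (powered ascent): v₀ = 0 m/s, a = 10 m/s².
v = v₀ + at = 0 + (10)(4) = 40.0 m/s
Δx = v₀t + ½at² = 0·4 + 0.5·10·4² = 80.0 m

Phase 2 (coasting upward): v₀ = 40.0 m/s, a = -10 m/s².
v = v₀ + at → t = (0 − 40.0) / -10 = 4.00 s
v² = v₀² + 2aΔx → Δx = (0² − 40.0²)/(2·-10) = 80.0 m
Maximum height = 80.0 + 80.0 = 160 m

160.00 m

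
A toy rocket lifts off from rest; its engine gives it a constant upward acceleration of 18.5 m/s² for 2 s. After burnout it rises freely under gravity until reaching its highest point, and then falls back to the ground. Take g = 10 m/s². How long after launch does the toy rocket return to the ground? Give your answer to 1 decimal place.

10.3 s

Phase 1 (powered ascent): v₀ = 0 m/s, a = 18.5 m/s².
v = v₀ + at = 0 + (18.5)(2) = 37.0 m/s
Δx = v₀t + ½at² = 0·2 + 0.5·18.5·2² = 37.0 m

Phase 2 (coasting upward): v₀ = 37.0 m/s, a = -10 m/s².
v = v₀ + at → t = (0 − 37.0) / -10 = 3.70 s
v² = v₀² + 2aΔx → Δx = (0² − 37.0²)/(2·-10) = 68.5 m

Phase 3 (free fall): v₀ = 0 m/s, a = -10 m/s².
Falls 105 m from rest: t = √(2·105/10) = 4.59 s; v = g·t = 45.9 m/s.
Total time = 2.00 + 3.70 + 4.59 = 10.3 s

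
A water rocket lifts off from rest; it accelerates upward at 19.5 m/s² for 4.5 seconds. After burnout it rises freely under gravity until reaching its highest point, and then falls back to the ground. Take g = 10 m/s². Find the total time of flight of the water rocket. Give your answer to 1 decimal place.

Phase 1 (powered ascent): v₀ = 0 m/s, a = 19.5 m/s².
v = v₀ + at = 0 + (19.5)(4.5) = 87.8 m/s
Δx = v₀t + ½at² = 0·4.5 + 0.5·19.5·4.5² = 197 m

Phase 2 (coasting upward): v₀ = 87.8 m/s, a = -10 m/s².
v = v₀ + at → t = (0 − 87.8) / -10 = 8.78 s
v² = v₀² + 2aΔx → Δx = (0² − 87.8²)/(2·-10) = 385 m

Phase 3 (free fall): v₀ = 0 m/s, a = -10 m/s².
Falls 582 m from rest: t = √(2·582/10) = 10.8 s; v = g·t = 108 m/s.
Total time = 4.50 + 8.78 + 10.8 = 24.1 s

24.1 s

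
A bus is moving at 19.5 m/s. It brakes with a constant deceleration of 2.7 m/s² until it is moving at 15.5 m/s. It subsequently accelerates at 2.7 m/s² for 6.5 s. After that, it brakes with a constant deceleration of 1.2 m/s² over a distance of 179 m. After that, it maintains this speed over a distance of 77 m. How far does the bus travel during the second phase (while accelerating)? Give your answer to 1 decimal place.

157.8 m

Phase 1 (decelerating): v₀ = 19.5 m/s, a = -2.7 m/s².
v = v₀ + at → t = (15.5 − 19.5) / -2.7 = 1.48 s
v² = v₀² + 2aΔx → Δx = (15.5² − 19.5²)/(2·-2.7) = 25.9 m

Phase 2 (accelerating): v₀ = 15.5 m/s, a = 2.7 m/s².
v = v₀ + at = 15.5 + (2.7)(6.5) = 33.0 m/s
Δx = v₀t + ½at² = 15.5·6.5 + 0.5·2.7·6.5² = 158 m
Distance in phase 2 = 158 m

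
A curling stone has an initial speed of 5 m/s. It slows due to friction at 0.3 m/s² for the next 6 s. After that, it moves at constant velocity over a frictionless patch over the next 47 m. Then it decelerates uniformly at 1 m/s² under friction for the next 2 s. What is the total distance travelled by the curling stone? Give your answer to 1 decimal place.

Phase 1 (decelerating): v₀ = 5.00 m/s, a = -0.3 m/s².
v = v₀ + at = 5.00 + (-0.3)(6) = 3.20 m/s
Δx = v₀t + ½at² = 5.00·6 + 0.5·-0.3·6² = 24.6 m

Phase 2 (constant speed): v₀ = 3.20 m/s, a = 0 m/s².
Constant speed: t = d/v = 47/3.20 = 14.7 s

Phase 3 (decelerating): v₀ = 3.20 m/s, a = -1 m/s².
v = v₀ + at = 3.20 + (-1)(2) = 1.20 m/s
Δx = v₀t + ½at² = 3.20·2 + 0.5·-1·2² = 4.40 m
Total distance = 24.6 + 47.0 + 4.40 = 76.0 m

76.0 m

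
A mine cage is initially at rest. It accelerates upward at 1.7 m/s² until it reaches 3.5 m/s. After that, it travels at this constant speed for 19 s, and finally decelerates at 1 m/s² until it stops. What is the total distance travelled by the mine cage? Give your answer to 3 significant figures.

76.2 m

Phase 1 (accelerating): v₀ = 0 m/s, a = 1.7 m/s².
v = v₀ + at → t = (3.5 − 0) / 1.7 = 2.06 s
v² = v₀² + 2aΔx → Δx = (3.5² − 0²)/(2·1.7) = 3.60 m

Phase 2 (constant speed): v₀ = 3.50 m/s, a = 0 m/s².
v = v₀ + at = 3.50 + (0)(19) = 3.50 m/s
Δx = v₀t + ½at² = 3.50·19 + 0.5·0·19² = 66.5 m

Phase 3 (decelerating): v₀ = 3.50 m/s, a = -1 m/s².
v = v₀ + at → t = (0 − 3.50) / -1 = 3.50 s
v² = v₀² + 2aΔx → Δx = (0² − 3.50²)/(2·-1) = 6.12 m
Total distance = 3.60 + 66.5 + 6.12 = 76.2 m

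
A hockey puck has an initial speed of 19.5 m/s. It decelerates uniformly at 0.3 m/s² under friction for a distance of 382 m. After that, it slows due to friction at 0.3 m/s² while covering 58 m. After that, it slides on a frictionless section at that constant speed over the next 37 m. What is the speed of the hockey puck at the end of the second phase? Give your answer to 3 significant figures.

10.8 m/s

Phase 1 (decelerating): v₀ = 19.5 m/s, a = -0.3 m/s².
v² = v₀² + 2aΔx = 19.5² + 2·-0.3·382 = 151 → v = 12.3 m/s
t = (v − v₀)/a = (12.3 − 19.5)/-0.3 = 24.0 s

Phase 2 (decelerating): v₀ = 12.3 m/s, a = -0.3 m/s².
v² = v₀² + 2aΔx = 12.3² + 2·-0.3·58 = 116 → v = 10.8 m/s
t = (v − v₀)/a = (10.8 − 12.3)/-0.3 = 5.03 s
Speed at end of phase 2 = 10.8 m/s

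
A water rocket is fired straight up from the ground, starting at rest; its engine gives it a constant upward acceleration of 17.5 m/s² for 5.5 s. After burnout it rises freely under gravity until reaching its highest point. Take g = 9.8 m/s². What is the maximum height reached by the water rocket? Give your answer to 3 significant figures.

Phase 1 (powered ascent): v₀ = 0 m/s, a = 17.5 m/s².
v = v₀ + at = 0 + (17.5)(5.5) = 96.2 m/s
Δx = v₀t + ½at² = 0·5.5 + 0.5·17.5·5.5² = 265 m

Phase 2 (coasting upward): v₀ = 96.2 m/s, a = -9.8 m/s².
v = v₀ + at → t = (0 − 96.2) / -9.8 = 9.82 s
v² = v₀² + 2aΔx → Δx = (0² − 96.2²)/(2·-9.8) = 473 m
Maximum height = 265 + 473 = 737 m

737 m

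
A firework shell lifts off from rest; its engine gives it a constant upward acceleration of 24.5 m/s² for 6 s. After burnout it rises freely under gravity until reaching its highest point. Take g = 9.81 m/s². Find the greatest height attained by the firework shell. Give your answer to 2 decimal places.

Phase 1 (powered ascent): v₀ = 0 m/s, a = 24.5 m/s².
v = v₀ + at = 0 + (24.5)(6) = 147 m/s
Δx = v₀t + ½at² = 0·6 + 0.5·24.5·6² = 441 m

Phase 2 (coasting upward): v₀ = 147 m/s, a = -9.81 m/s².
v = v₀ + at → t = (0 − 147) / -9.81 = 15.0 s
v² = v₀² + 2aΔx → Δx = (0² − 147²)/(2·-9.81) = 1100 m
Maximum height = 441 + 1100 = 1540 m

1542.38 m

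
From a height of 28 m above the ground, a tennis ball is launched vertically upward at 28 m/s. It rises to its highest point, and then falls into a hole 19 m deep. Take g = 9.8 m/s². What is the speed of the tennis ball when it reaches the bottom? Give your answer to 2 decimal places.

Phase 1 (rising): v₀ = 28.0 m/s, a = -9.8 m/s².
v = v₀ + at → t = (0 − 28.0) / -9.8 = 2.86 s
v² = v₀² + 2aΔx → Δx = (0² − 28.0²)/(2·-9.8) = 40.0 m

Phase 2 (falling): v₀ = 0 m/s, a = -9.8 m/s².
Falls 87.0 m from rest: t = √(2·87.0/9.8) = 4.21 s; v = g·t = 41.3 m/s.
Final speed = 41.3 m/s

41.29 m/s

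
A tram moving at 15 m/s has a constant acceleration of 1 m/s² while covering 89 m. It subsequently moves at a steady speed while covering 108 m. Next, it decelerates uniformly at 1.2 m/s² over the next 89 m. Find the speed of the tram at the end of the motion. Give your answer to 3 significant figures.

13.8 m/s

Phase 1 (accelerating): v₀ = 15.0 m/s, a = 1 m/s².
v² = v₀² + 2aΔx = 15.0² + 2·1·89 = 403 → v = 20.1 m/s
t = (v − v₀)/a = (20.1 − 15.0)/1 = 5.07 s

Phase 2 (constant speed): v₀ = 20.1 m/s, a = 0 m/s².
Constant speed: t = d/v = 108/20.1 = 5.38 s

Phase 3 (decelerating): v₀ = 20.1 m/s, a = -1.2 m/s².
v² = v₀² + 2aΔx = 20.1² + 2·-1.2·89 = 189 → v = 13.8 m/s
t = (v − v₀)/a = (13.8 − 20.1)/-1.2 = 5.26 s
Final speed = 13.8 m/s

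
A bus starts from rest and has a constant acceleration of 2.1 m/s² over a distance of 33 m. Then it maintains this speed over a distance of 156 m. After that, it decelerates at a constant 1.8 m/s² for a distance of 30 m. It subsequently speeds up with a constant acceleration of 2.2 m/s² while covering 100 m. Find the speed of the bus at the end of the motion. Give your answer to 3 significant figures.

21.7 m/s

Phase 1 (accelerating): v₀ = 0 m/s, a = 2.1 m/s².
v² = v₀² + 2aΔx = 0² + 2·2.1·33 = 139 → v = 11.8 m/s
t = (v − v₀)/a = (11.8 − 0)/2.1 = 5.61 s

Phase 2 (constant speed): v₀ = 11.8 m/s, a = 0 m/s².
Constant speed: t = d/v = 156/11.8 = 13.3 s

Phase 3 (decelerating): v₀ = 11.8 m/s, a = -1.8 m/s².
v² = v₀² + 2aΔx = 11.8² + 2·-1.8·30 = 30.6 → v = 5.53 m/s
t = (v − v₀)/a = (5.53 − 11.8)/-1.8 = 3.47 s

Phase 4 (accelerating): v₀ = 5.53 m/s, a = 2.2 m/s².
v² = v₀² + 2aΔx = 5.53² + 2·2.2·100 = 471 → v = 21.7 m/s
t = (v − v₀)/a = (21.7 − 5.53)/2.2 = 7.35 s
Final speed = 21.7 m/s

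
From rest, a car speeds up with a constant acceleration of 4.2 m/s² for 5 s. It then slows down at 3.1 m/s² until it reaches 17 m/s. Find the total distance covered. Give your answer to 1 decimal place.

Phase 1 (accelerating): v₀ = 0 m/s, a = 4.2 m/s².
v = v₀ + at = 0 + (4.2)(5) = 21.0 m/s
Δx = v₀t + ½at² = 0·5 + 0.5·4.2·5² = 52.5 m

Phase 2 (decelerating): v₀ = 21.0 m/s, a = -3.1 m/s².
v = v₀ + at → t = (17 − 21.0) / -3.1 = 1.29 s
v² = v₀² + 2aΔx → Δx = (17² − 21.0²)/(2·-3.1) = 24.5 m
Total distance = 52.5 + 24.5 = 77.0 m

77.0 m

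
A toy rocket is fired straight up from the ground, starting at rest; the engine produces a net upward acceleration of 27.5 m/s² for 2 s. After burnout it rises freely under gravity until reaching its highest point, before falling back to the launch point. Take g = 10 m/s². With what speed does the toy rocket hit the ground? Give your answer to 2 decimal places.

Phase 1 (powered ascent): v₀ = 0 m/s, a = 27.5 m/s².
v = v₀ + at = 0 + (27.5)(2) = 55.0 m/s
Δx = v₀t + ½at² = 0·2 + 0.5·27.5·2² = 55.0 m

Phase 2 (coasting upward): v₀ = 55.0 m/s, a = -10 m/s².
v = v₀ + at → t = (0 − 55.0) / -10 = 5.50 s
v² = v₀² + 2aΔx → Δx = (0² − 55.0²)/(2·-10) = 151 m

Phase 3 (free fall): v₀ = 0 m/s, a = -10 m/s².
Falls 206 m from rest: t = √(2·206/10) = 6.42 s; v = g·t = 64.2 m/s.
Impact speed = 64.2 m/s

64.23 m/s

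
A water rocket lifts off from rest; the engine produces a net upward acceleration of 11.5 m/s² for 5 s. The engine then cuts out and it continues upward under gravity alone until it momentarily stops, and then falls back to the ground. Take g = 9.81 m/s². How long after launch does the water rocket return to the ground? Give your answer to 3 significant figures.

18.8 s

Phase 1 (powered ascent): v₀ = 0 m/s, a = 11.5 m/s².
v = v₀ + at = 0 + (11.5)(5) = 57.5 m/s
Δx = v₀t + ½at² = 0·5 + 0.5·11.5·5² = 144 m

Phase 2 (coasting upward): v₀ = 57.5 m/s, a = -9.81 m/s².
v = v₀ + at → t = (0 − 57.5) / -9.81 = 5.86 s
v² = v₀² + 2aΔx → Δx = (0² − 57.5²)/(2·-9.81) = 169 m

Phase 3 (free fall): v₀ = 0 m/s, a = -9.81 m/s².
Falls 312 m from rest: t = √(2·312/9.81) = 7.98 s; v = g·t = 78.3 m/s.
Total time = 5.00 + 5.86 + 7.98 = 18.8 s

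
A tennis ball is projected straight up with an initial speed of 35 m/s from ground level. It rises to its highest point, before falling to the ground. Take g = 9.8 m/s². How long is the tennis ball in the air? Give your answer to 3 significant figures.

7.14 s

Phase 1 (rising): v₀ = 35.0 m/s, a = -9.8 m/s².
v = v₀ + at → t = (0 − 35.0) / -9.8 = 3.57 s
v² = v₀² + 2aΔx → Δx = (0² − 35.0²)/(2·-9.8) = 62.5 m

Phase 2 (falling): v₀ = 0 m/s, a = -9.8 m/s².
Falls 62.5 m from rest: t = √(2·62.5/9.8) = 3.57 s; v = g·t = 35.0 m/s.
Total time = 3.57 + 3.57 = 7.14 s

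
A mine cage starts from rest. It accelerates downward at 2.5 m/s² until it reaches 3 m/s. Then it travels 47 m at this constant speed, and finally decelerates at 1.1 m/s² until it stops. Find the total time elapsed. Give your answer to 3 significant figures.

Phase 1 (accelerating): v₀ = 0 m/s, a = 2.5 m/s².
v = v₀ + at → t = (3 − 0) / 2.5 = 1.20 s
v² = v₀² + 2aΔx → Δx = (3² − 0²)/(2·2.5) = 1.80 m

Phase 2 (constant speed): v₀ = 3.00 m/s, a = 0 m/s².
Constant speed: t = d/v = 47/3.00 = 15.7 s

Phase 3 (decelerating): v₀ = 3.00 m/s, a = -1.1 m/s².
v = v₀ + at → t = (0 − 3.00) / -1.1 = 2.73 s
v² = v₀² + 2aΔx → Δx = (0² − 3.00²)/(2·-1.1) = 4.09 m
Total time = 1.20 + 15.7 + 2.73 = 19.6 s

19.6 s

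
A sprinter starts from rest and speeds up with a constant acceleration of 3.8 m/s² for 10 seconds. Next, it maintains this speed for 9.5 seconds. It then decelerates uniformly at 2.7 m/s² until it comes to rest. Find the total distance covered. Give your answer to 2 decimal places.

Phase 1 (accelerating): v₀ = 0 m/s, a = 3.8 m/s².
v = v₀ + at = 0 + (3.8)(10) = 38.0 m/s
Δx = v₀t + ½at² = 0·10 + 0.5·3.8·10² = 190 m

Phase 2 (constant speed): v₀ = 38.0 m/s, a = 0 m/s².
v = v₀ + at = 38.0 + (0)(9.5) = 38.0 m/s
Δx = v₀t + ½at² = 38.0·9.5 + 0.5·0·9.5² = 361 m

Phase 3 (decelerating): v₀ = 38.0 m/s, a = -2.7 m/s².
v = v₀ + at → t = (0 − 38.0) / -2.7 = 14.1 s
v² = v₀² + 2aΔx → Δx = (0² − 38.0²)/(2·-2.7) = 267 m
Total distance = 190 + 361 + 267 = 818 m

818.41 m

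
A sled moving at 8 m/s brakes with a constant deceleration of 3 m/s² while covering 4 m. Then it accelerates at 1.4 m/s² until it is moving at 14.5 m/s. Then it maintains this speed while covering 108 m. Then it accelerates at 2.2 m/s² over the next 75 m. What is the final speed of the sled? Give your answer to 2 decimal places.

Phase 1 (decelerating): v₀ = 8.00 m/s, a = -3 m/s².
v² = v₀² + 2aΔx = 8.00² + 2·-3·4 = 40.0 → v = 6.32 m/s
t = (v − v₀)/a = (6.32 − 8.00)/-3 = 0.558 s

Phase 2 (accelerating): v₀ = 6.32 m/s, a = 1.4 m/s².
v = v₀ + at → t = (14.5 − 6.32) / 1.4 = 5.84 s
v² = v₀² + 2aΔx → Δx = (14.5² − 6.32²)/(2·1.4) = 60.8 m

Phase 3 (constant speed): v₀ = 14.5 m/s, a = 0 m/s².
Constant speed: t = d/v = 108/14.5 = 7.45 s

Phase 4 (accelerating): v₀ = 14.5 m/s, a = 2.2 m/s².
v² = v₀² + 2aΔx = 14.5² + 2·2.2·75 = 540 → v = 23.2 m/s
t = (v − v₀)/a = (23.2 − 14.5)/2.2 = 3.97 s
Final speed = 23.2 m/s

23.24 m/s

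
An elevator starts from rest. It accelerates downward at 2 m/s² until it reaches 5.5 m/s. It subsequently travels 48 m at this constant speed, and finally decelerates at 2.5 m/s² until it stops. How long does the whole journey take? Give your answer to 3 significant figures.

Phase 1 (accelerating): v₀ = 0 m/s, a = 2 m/s².
v = v₀ + at → t = (5.5 − 0) / 2 = 2.75 s
v² = v₀² + 2aΔx → Δx = (5.5² − 0²)/(2·2) = 7.56 m

Phase 2 (constant speed): v₀ = 5.50 m/s, a = 0 m/s².
Constant speed: t = d/v = 48/5.50 = 8.73 s

Phase 3 (decelerating): v₀ = 5.50 m/s, a = -2.5 m/s².
v = v₀ + at → t = (0 − 5.50) / -2.5 = 2.20 s
v² = v₀² + 2aΔx → Δx = (0² − 5.50²)/(2·-2.5) = 6.05 m
Total time = 2.75 + 8.73 + 2.20 = 13.7 s

13.7 s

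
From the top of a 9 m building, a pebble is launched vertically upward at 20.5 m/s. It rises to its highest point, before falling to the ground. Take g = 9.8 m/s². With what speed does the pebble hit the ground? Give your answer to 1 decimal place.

24.4 m/s

Phase 1 (rising): v₀ = 20.5 m/s, a = -9.8 m/s².
v = v₀ + at → t = (0 − 20.5) / -9.8 = 2.09 s
v² = v₀² + 2aΔx → Δx = (0² − 20.5²)/(2·-9.8) = 21.4 m

Phase 2 (falling): v₀ = 0 m/s, a = -9.8 m/s².
Falls 30.4 m from rest: t = √(2·30.4/9.8) = 2.49 s; v = g·t = 24.4 m/s.
Final speed = 24.4 m/s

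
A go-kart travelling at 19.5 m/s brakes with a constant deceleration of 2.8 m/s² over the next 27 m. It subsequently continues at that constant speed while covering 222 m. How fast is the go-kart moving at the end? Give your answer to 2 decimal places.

15.13 m/s

Phase 1 (decelerating): v₀ = 19.5 m/s, a = -2.8 m/s².
v² = v₀² + 2aΔx = 19.5² + 2·-2.8·27 = 229 → v = 15.1 m/s
t = (v − v₀)/a = (15.1 − 19.5)/-2.8 = 1.56 s

Phase 2 (constant speed): v₀ = 15.1 m/s, a = 0 m/s².
Constant speed: t = d/v = 222/15.1 = 14.7 s
Final speed = 15.1 m/s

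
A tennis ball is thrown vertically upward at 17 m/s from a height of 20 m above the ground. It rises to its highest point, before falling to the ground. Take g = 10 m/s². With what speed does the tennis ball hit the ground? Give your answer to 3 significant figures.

Phase 1 (rising): v₀ = 17.0 m/s, a = -10 m/s².
v = v₀ + at → t = (0 − 17.0) / -10 = 1.70 s
v² = v₀² + 2aΔx → Δx = (0² − 17.0²)/(2·-10) = 14.4 m

Phase 2 (falling): v₀ = 0 m/s, a = -10 m/s².
Falls 34.5 m from rest: t = √(2·34.5/10) = 2.62 s; v = g·t = 26.2 m/s.
Final speed = 26.2 m/s

26.2 m/s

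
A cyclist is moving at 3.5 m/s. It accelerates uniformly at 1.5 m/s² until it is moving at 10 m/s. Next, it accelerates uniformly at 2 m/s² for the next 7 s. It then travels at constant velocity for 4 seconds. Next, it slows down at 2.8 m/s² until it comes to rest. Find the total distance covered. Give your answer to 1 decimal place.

347.1 m

Phase 1 (accelerating): v₀ = 3.50 m/s, a = 1.5 m/s².
v = v₀ + at → t = (10 − 3.50) / 1.5 = 4.33 s
v² = v₀² + 2aΔx → Δx = (10² − 3.50²)/(2·1.5) = 29.2 m

Phase 2 (accelerating): v₀ = 10.0 m/s, a = 2 m/s².
v = v₀ + at = 10.0 + (2)(7) = 24.0 m/s
Δx = v₀t + ½at² = 10.0·7 + 0.5·2·7² = 119 m

Phase 3 (constant speed): v₀ = 24.0 m/s, a = 0 m/s².
v = v₀ + at = 24.0 + (0)(4) = 24.0 m/s
Δx = v₀t + ½at² = 24.0·4 + 0.5·0·4² = 96.0 m

Phase 4 (decelerating): v₀ = 24.0 m/s, a = -2.8 m/s².
v = v₀ + at → t = (0 − 24.0) / -2.8 = 8.57 s
v² = v₀² + 2aΔx → Δx = (0² − 24.0²)/(2·-2.8) = 103 m
Total distance = 29.2 + 119 + 96.0 + 103 = 347 m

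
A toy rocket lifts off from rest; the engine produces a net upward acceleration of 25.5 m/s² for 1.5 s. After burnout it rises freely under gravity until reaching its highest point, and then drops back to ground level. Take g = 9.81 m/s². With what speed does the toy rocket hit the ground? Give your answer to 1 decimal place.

45.0 m/s

Phase 1 (powered ascent): v₀ = 0 m/s, a = 25.5 m/s².
v = v₀ + at = 0 + (25.5)(1.5) = 38.2 m/s
Δx = v₀t + ½at² = 0·1.5 + 0.5·25.5·1.5² = 28.7 m

Phase 2 (coasting upward): v₀ = 38.2 m/s, a = -9.81 m/s².
v = v₀ + at → t = (0 − 38.2) / -9.81 = 3.90 s
v² = v₀² + 2aΔx → Δx = (0² − 38.2²)/(2·-9.81) = 74.6 m

Phase 3 (free fall): v₀ = 0 m/s, a = -9.81 m/s².
Falls 103 m from rest: t = √(2·103/9.81) = 4.59 s; v = g·t = 45.0 m/s.
Impact speed = 45.0 m/s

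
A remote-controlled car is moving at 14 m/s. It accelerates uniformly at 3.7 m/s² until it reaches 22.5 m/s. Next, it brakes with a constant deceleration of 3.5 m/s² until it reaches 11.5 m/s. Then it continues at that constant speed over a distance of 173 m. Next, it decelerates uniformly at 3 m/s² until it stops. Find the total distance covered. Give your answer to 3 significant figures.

Phase 1 (accelerating): v₀ = 14.0 m/s, a = 3.7 m/s².
v = v₀ + at → t = (22.5 − 14.0) / 3.7 = 2.30 s
v² = v₀² + 2aΔx → Δx = (22.5² − 14.0²)/(2·3.7) = 41.9 m

Phase 2 (decelerating): v₀ = 22.5 m/s, a = -3.5 m/s².
v = v₀ + at → t = (11.5 − 22.5) / -3.5 = 3.14 s
v² = v₀² + 2aΔx → Δx = (11.5² − 22.5²)/(2·-3.5) = 53.4 m

Phase 3 (constant speed): v₀ = 11.5 m/s, a = 0 m/s².
Constant speed: t = d/v = 173/11.5 = 15.0 s

Phase 4 (decelerating): v₀ = 11.5 m/s, a = -3 m/s².
v = v₀ + at → t = (0 − 11.5) / -3 = 3.83 s
v² = v₀² + 2aΔx → Δx = (0² − 11.5²)/(2·-3) = 22.0 m
Total distance = 41.9 + 53.4 + 173 + 22.0 = 290 m

290 m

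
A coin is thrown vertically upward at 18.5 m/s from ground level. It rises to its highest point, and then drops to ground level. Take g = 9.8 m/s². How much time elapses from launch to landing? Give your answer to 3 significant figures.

3.78 s

Phase 1 (rising): v₀ = 18.5 m/s, a = -9.8 m/s².
v = v₀ + at → t = (0 − 18.5) / -9.8 = 1.89 s
v² = v₀² + 2aΔx → Δx = (0² − 18.5²)/(2·-9.8) = 17.5 m

Phase 2 (falling): v₀ = 0 m/s, a = -9.8 m/s².
Falls 17.5 m from rest: t = √(2·17.5/9.8) = 1.89 s; v = g·t = 18.5 m/s.
Total time = 1.89 + 1.89 = 3.78 s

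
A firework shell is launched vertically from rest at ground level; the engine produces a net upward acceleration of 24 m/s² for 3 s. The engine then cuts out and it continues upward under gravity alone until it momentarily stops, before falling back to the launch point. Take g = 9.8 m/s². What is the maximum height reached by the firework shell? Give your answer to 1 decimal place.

372.5 m

Phase 1 (powered ascent): v₀ = 0 m/s, a = 24 m/s².
v = v₀ + at = 0 + (24)(3) = 72.0 m/s
Δx = v₀t + ½at² = 0·3 + 0.5·24·3² = 108 m

Phase 2 (coasting upward): v₀ = 72.0 m/s, a = -9.8 m/s².
v = v₀ + at → t = (0 − 72.0) / -9.8 = 7.35 s
v² = v₀² + 2aΔx → Δx = (0² − 72.0²)/(2·-9.8) = 264 m
Maximum height = 108 + 264 = 372 m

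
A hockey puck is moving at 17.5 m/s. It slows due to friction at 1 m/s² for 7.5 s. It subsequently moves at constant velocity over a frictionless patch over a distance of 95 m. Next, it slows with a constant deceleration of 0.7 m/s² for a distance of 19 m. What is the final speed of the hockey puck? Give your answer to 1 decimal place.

8.6 m/s

Phase 1 (decelerating): v₀ = 17.5 m/s, a = -1 m/s².
v = v₀ + at = 17.5 + (-1)(7.5) = 10.0 m/s
Δx = v₀t + ½at² = 17.5·7.5 + 0.5·-1·7.5² = 103 m

Phase 2 (constant speed): v₀ = 10.0 m/s, a = 0 m/s².
Constant speed: t = d/v = 95/10.0 = 9.50 s

Phase 3 (decelerating): v₀ = 10.0 m/s, a = -0.7 m/s².
v² = v₀² + 2aΔx = 10.0² + 2·-0.7·19 = 73.4 → v = 8.57 m/s
t = (v − v₀)/a = (8.57 − 10.0)/-0.7 = 2.05 s
Final speed = 8.57 m/s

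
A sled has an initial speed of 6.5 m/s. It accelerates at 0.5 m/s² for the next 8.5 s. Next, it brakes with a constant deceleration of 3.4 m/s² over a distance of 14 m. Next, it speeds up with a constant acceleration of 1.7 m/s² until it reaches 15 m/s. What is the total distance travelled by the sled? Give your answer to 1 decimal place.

Phase 1 (accelerating): v₀ = 6.50 m/s, a = 0.5 m/s².
v = v₀ + at = 6.50 + (0.5)(8.5) = 10.8 m/s
Δx = v₀t + ½at² = 6.50·8.5 + 0.5·0.5·8.5² = 73.3 m

Phase 2 (decelerating): v₀ = 10.8 m/s, a = -3.4 m/s².
v² = v₀² + 2aΔx = 10.8² + 2·-3.4·14 = 20.4 → v = 4.51 m/s
t = (v − v₀)/a = (4.51 − 10.8)/-3.4 = 1.83 s

Phase 3 (accelerating): v₀ = 4.51 m/s, a = 1.7 m/s².
v = v₀ + at → t = (15 − 4.51) / 1.7 = 6.17 s
v² = v₀² + 2aΔx → Δx = (15² − 4.51²)/(2·1.7) = 60.2 m
Total distance = 73.3 + 14.0 + 60.2 = 148 m

147.5 m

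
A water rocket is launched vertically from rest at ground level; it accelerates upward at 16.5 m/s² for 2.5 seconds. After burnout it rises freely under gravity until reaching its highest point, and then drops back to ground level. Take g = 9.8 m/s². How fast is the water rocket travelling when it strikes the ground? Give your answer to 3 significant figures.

52.1 m/s

Phase 1 (powered ascent): v₀ = 0 m/s, a = 16.5 m/s².
v = v₀ + at = 0 + (16.5)(2.5) = 41.2 m/s
Δx = v₀t + ½at² = 0·2.5 + 0.5·16.5·2.5² = 51.6 m

Phase 2 (coasting upward): v₀ = 41.2 m/s, a = -9.8 m/s².
v = v₀ + at → t = (0 − 41.2) / -9.8 = 4.21 s
v² = v₀² + 2aΔx → Δx = (0² − 41.2²)/(2·-9.8) = 86.8 m

Phase 3 (free fall): v₀ = 0 m/s, a = -9.8 m/s².
Falls 138 m from rest: t = √(2·138/9.8) = 5.31 s; v = g·t = 52.1 m/s.
Impact speed = 52.1 m/s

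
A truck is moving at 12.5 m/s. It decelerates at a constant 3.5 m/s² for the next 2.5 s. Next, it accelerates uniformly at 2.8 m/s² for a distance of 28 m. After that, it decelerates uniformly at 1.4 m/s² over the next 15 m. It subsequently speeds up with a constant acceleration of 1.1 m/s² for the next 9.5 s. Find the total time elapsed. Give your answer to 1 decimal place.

Phase 1 (decelerating): v₀ = 12.5 m/s, a = -3.5 m/s².
v = v₀ + at = 12.5 + (-3.5)(2.5) = 3.75 m/s
Δx = v₀t + ½at² = 12.5·2.5 + 0.5·-3.5·2.5² = 20.3 m

Phase 2 (accelerating): v₀ = 3.75 m/s, a = 2.8 m/s².
v² = v₀² + 2aΔx = 3.75² + 2·2.8·28 = 171 → v = 13.1 m/s
t = (v − v₀)/a = (13.1 − 3.75)/2.8 = 3.33 s

Phase 3 (decelerating): v₀ = 13.1 m/s, a = -1.4 m/s².
v² = v₀² + 2aΔx = 13.1² + 2·-1.4·15 = 129 → v = 11.4 m/s
t = (v − v₀)/a = (11.4 − 13.1)/-1.4 = 1.23 s

Phase 4 (accelerating): v₀ = 11.4 m/s, a = 1.1 m/s².
v = v₀ + at = 11.4 + (1.1)(9.5) = 21.8 m/s
Δx = v₀t + ½at² = 11.4·9.5 + 0.5·1.1·9.5² = 157 m
Total time = 2.50 + 3.33 + 1.23 + 9.50 = 16.6 s

16.6 s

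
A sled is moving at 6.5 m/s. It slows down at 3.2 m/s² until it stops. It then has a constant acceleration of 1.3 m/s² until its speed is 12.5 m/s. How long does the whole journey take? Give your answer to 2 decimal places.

Phase 1 (decelerating): v₀ = 6.50 m/s, a = -3.2 m/s².
v = v₀ + at → t = (0 − 6.50) / -3.2 = 2.03 s
v² = v₀² + 2aΔx → Δx = (0² − 6.50²)/(2·-3.2) = 6.60 m

Phase 2 (accelerating): v₀ = 0 m/s, a = 1.3 m/s².
v = v₀ + at → t = (12.5 − 0) / 1.3 = 9.62 s
v² = v₀² + 2aΔx → Δx = (12.5² − 0²)/(2·1.3) = 60.1 m
Total time = 2.03 + 9.62 = 11.6 s

11.65 s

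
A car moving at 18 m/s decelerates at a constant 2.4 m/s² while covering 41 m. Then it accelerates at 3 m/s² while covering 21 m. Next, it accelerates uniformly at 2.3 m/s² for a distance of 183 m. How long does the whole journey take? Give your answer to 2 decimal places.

Phase 1 (decelerating): v₀ = 18.0 m/s, a = -2.4 m/s².
v² = v₀² + 2aΔx = 18.0² + 2·-2.4·41 = 127 → v = 11.3 m/s
t = (v − v₀)/a = (11.3 − 18.0)/-2.4 = 2.80 s

Phase 2 (accelerating): v₀ = 11.3 m/s, a = 3 m/s².
v² = v₀² + 2aΔx = 11.3² + 2·3·21 = 253 → v = 15.9 m/s
t = (v − v₀)/a = (15.9 − 11.3)/3 = 1.54 s

Phase 3 (accelerating): v₀ = 15.9 m/s, a = 2.3 m/s².
v² = v₀² + 2aΔx = 15.9² + 2·2.3·183 = 1100 → v = 33.1 m/s
t = (v − v₀)/a = (33.1 − 15.9)/2.3 = 7.47 s
Total time = 2.80 + 1.54 + 7.47 = 11.8 s

11.81 s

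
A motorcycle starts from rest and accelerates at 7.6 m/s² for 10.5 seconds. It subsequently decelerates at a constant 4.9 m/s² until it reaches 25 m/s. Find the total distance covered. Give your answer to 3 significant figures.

Phase 1 (accelerating): v₀ = 0 m/s, a = 7.6 m/s².
v = v₀ + at = 0 + (7.6)(10.5) = 79.8 m/s
Δx = v₀t + ½at² = 0·10.5 + 0.5·7.6·10.5² = 419 m

Phase 2 (decelerating): v₀ = 79.8 m/s, a = -4.9 m/s².
v = v₀ + at → t = (25 − 79.8) / -4.9 = 11.2 s
v² = v₀² + 2aΔx → Δx = (25² − 79.8²)/(2·-4.9) = 586 m
Total distance = 419 + 586 = 1000 m

1000 m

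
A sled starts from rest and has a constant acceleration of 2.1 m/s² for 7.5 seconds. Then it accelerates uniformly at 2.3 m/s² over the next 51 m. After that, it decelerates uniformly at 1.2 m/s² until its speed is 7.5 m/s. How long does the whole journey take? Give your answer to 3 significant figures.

Phase 1 (accelerating): v₀ = 0 m/s, a = 2.1 m/s².
v = v₀ + at = 0 + (2.1)(7.5) = 15.8 m/s
Δx = v₀t + ½at² = 0·7.5 + 0.5·2.1·7.5² = 59.1 m

Phase 2 (accelerating): v₀ = 15.8 m/s, a = 2.3 m/s².
v² = v₀² + 2aΔx = 15.8² + 2·2.3·51 = 483 → v = 22.0 m/s
t = (v − v₀)/a = (22.0 − 15.8)/2.3 = 2.70 s

Phase 3 (decelerating): v₀ = 22.0 m/s, a = -1.2 m/s².
v = v₀ + at → t = (7.5 − 22.0) / -1.2 = 12.1 s
v² = v₀² + 2aΔx → Δx = (7.5² − 22.0²)/(2·-1.2) = 178 m
Total time = 7.50 + 2.70 + 12.1 = 22.3 s

22.3 s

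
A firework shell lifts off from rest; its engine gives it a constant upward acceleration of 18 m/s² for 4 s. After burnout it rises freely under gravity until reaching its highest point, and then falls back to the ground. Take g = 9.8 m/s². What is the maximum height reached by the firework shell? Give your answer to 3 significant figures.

408 m

Phase 1 (powered ascent): v₀ = 0 m/s, a = 18 m/s².
v = v₀ + at = 0 + (18)(4) = 72.0 m/s
Δx = v₀t + ½at² = 0·4 + 0.5·18·4² = 144 m

Phase 2 (coasting upward): v₀ = 72.0 m/s, a = -9.8 m/s².
v = v₀ + at → t = (0 − 72.0) / -9.8 = 7.35 s
v² = v₀² + 2aΔx → Δx = (0² − 72.0²)/(2·-9.8) = 264 m
Maximum height = 144 + 264 = 408 m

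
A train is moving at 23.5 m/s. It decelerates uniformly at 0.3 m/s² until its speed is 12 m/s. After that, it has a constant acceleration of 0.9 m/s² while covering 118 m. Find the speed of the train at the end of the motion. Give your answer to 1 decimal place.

Phase 1 (decelerating): v₀ = 23.5 m/s, a = -0.3 m/s².
v = v₀ + at → t = (12 − 23.5) / -0.3 = 38.3 s
v² = v₀² + 2aΔx → Δx = (12² − 23.5²)/(2·-0.3) = 680 m

Phase 2 (accelerating): v₀ = 12.0 m/s, a = 0.9 m/s².
v² = v₀² + 2aΔx = 12.0² + 2·0.9·118 = 356 → v = 18.9 m/s
t = (v − v₀)/a = (18.9 − 12.0)/0.9 = 7.64 s
Final speed = 18.9 m/s

18.9 m/s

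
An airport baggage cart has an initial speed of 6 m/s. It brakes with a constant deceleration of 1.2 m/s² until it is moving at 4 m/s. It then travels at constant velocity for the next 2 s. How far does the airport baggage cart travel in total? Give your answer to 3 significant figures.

16.3 m

Phase 1 (decelerating): v₀ = 6.00 m/s, a = -1.2 m/s².
v = v₀ + at → t = (4 − 6.00) / -1.2 = 1.67 s
v² = v₀² + 2aΔx → Δx = (4² − 6.00²)/(2·-1.2) = 8.33 m

Phase 2 (constant speed): v₀ = 4.00 m/s, a = 0 m/s².
v = v₀ + at = 4.00 + (0)(2) = 4.00 m/s
Δx = v₀t + ½at² = 4.00·2 + 0.5·0·2² = 8.00 m
Total distance = 8.33 + 8.00 = 16.3 m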